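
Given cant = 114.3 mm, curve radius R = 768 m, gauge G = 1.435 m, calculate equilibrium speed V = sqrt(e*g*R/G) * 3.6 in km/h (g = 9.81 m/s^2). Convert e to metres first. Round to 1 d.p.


Convert cant: e = 114.3 mm = 0.1143 m
V_ms = sqrt(0.1143 * 9.81 * 768 / 1.435)
V_ms = sqrt(600.101285) = 24.497 m/s
V = 24.497 * 3.6 = 88.2 km/h

88.2


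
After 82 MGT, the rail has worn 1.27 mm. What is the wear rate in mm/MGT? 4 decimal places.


Wear rate = total wear / cumulative tonnage
Rate = 1.27 / 82
Rate = 0.0155 mm/MGT

0.0155


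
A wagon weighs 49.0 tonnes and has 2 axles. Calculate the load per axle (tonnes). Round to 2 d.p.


Load per axle = total weight / number of axles
Load = 49.0 / 2
Load = 24.50 tonnes

24.50


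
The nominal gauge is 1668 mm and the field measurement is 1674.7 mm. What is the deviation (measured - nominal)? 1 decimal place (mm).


Deviation = measured - nominal
Deviation = 1674.7 - 1668
Deviation = 6.7 mm

6.7


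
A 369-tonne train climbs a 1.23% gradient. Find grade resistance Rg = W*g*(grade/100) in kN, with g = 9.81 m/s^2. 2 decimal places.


Rg = W * 9.81 * grade / 100
Rg = 369 * 9.81 * 1.23 / 100
Rg = 3619.89 * 0.0123
Rg = 44.52 kN

44.52


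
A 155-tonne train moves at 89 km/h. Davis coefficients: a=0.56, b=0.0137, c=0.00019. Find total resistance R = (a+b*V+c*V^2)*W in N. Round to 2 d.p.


b*V = 0.0137 * 89 = 1.2193
c*V^2 = 0.00019 * 7921 = 1.50499
R_per_t = 0.56 + 1.2193 + 1.50499 = 3.28429 N/t
R_total = 3.28429 * 155 = 509.06 N

509.06


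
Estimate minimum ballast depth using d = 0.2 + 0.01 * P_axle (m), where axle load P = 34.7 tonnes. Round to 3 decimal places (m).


d = 0.2 + 0.01 * 34.7
d = 0.2 + 0.347
d = 0.547 m

0.547


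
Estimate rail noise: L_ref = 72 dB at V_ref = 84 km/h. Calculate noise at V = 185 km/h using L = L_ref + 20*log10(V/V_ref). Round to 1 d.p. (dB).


V/V_ref = 185 / 84 = 2.202381
log10(2.202381) = 0.342892
20 * 0.342892 = 6.8578
L = 72 + 6.8578 = 78.9 dB

78.9


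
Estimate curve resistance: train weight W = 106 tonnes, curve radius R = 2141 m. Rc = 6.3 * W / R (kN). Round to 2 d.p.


Rc = 6.3 * W / R
Rc = 6.3 * 106 / 2141
Rc = 667.8 / 2141
Rc = 0.31 kN

0.31


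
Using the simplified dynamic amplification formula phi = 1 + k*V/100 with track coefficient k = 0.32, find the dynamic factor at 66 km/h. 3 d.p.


phi = 1 + k * V / 100
phi = 1 + 0.32 * 66 / 100
phi = 1 + 0.2112
phi = 1.211

1.211


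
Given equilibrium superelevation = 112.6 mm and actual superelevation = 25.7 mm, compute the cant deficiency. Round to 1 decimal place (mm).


Cant deficiency = equilibrium cant - actual cant
CD = 112.6 - 25.7
CD = 86.9 mm

86.9


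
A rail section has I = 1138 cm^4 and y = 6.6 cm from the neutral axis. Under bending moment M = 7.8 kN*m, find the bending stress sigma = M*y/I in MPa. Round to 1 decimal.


Convert units:
M = 7.8 kN*m = 7800000 N*mm
y = 6.6 cm = 66 mm
I = 1138 cm^4 = 11380000 mm^4
sigma = 7800000 * 66 / 11380000
sigma = 45.2 MPa

45.2


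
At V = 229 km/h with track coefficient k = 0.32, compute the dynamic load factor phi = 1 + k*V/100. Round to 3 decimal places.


phi = 1 + k * V / 100
phi = 1 + 0.32 * 229 / 100
phi = 1 + 0.7328
phi = 1.733

1.733


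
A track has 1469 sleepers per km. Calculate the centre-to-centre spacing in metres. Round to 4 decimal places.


Spacing = 1000 m / number of sleepers
Spacing = 1000 / 1469
Spacing = 0.6807 m

0.6807


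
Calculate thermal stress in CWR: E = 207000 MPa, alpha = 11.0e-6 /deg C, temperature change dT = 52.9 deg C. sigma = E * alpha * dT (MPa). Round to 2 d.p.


sigma = E * alpha * dT
sigma = 207000 * 11.0e-6 * 52.9
sigma = 2.277 * 52.9
sigma = 120.45 MPa

120.45


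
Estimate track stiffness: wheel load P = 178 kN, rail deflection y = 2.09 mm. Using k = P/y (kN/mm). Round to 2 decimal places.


Track stiffness k = P / y
k = 178 / 2.09
k = 85.17 kN/mm

85.17


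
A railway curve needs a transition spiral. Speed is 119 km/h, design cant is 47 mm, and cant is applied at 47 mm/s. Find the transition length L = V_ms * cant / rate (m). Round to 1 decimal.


Convert speed: V = 119 / 3.6 = 33.0556 m/s
L = 33.0556 * 47 / 47
L = 1553.6111 / 47
L = 33.1 m

33.1


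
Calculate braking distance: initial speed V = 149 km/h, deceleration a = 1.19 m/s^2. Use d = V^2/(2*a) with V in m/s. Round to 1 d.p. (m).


Convert speed: V = 149 / 3.6 = 41.3889 m/s
V^2 = 1713.0401
d = 1713.0401 / (2 * 1.19)
d = 1713.0401 / 2.38
d = 719.8 m

719.8


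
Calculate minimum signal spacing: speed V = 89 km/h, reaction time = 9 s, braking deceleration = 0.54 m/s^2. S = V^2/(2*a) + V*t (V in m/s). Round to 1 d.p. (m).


V = 89 / 3.6 = 24.7222 m/s
Braking distance = 24.7222^2 / (2*0.54) = 565.9151 m
Sighting distance = 24.7222 * 9 = 222.5 m
S = 565.9151 + 222.5 = 788.4 m

788.4


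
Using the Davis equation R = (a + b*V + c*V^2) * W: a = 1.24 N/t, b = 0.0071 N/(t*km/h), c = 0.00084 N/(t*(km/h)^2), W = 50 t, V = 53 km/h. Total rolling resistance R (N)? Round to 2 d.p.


b*V = 0.0071 * 53 = 0.3763
c*V^2 = 0.00084 * 2809 = 2.35956
R_per_t = 1.24 + 0.3763 + 2.35956 = 3.97586 N/t
R_total = 3.97586 * 50 = 198.79 N

198.79


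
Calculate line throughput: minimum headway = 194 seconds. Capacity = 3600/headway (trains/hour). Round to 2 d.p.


Capacity = 3600 / headway
Capacity = 3600 / 194
Capacity = 18.56 trains/hour

18.56


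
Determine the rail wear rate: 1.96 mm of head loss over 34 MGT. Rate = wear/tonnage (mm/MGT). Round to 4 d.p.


Wear rate = total wear / cumulative tonnage
Rate = 1.96 / 34
Rate = 0.0576 mm/MGT

0.0576


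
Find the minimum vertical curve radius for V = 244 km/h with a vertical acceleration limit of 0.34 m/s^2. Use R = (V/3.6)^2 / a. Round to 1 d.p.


Convert speed: V = 244 / 3.6 = 67.7778 m/s
V^2 = 4593.8272 m^2/s^2
R_v = 4593.8272 / 0.34
R_v = 13511.3 m

13511.3


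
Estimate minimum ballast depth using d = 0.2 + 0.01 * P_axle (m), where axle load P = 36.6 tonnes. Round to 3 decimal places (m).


d = 0.2 + 0.01 * 36.6
d = 0.2 + 0.366
d = 0.566 m

0.566


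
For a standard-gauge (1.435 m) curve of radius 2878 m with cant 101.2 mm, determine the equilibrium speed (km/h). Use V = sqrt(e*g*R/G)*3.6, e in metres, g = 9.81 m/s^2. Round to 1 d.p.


Convert cant: e = 101.2 mm = 0.1012 m
V_ms = sqrt(0.1012 * 9.81 * 2878 / 1.435)
V_ms = sqrt(1991.078617) = 44.6215 m/s
V = 44.6215 * 3.6 = 160.6 km/h

160.6


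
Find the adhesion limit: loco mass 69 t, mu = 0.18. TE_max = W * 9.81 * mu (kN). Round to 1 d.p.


TE_max = W * g * mu
TE_max = 69 * 9.81 * 0.18
TE_max = 676.89 * 0.18
TE_max = 121.8 kN

121.8


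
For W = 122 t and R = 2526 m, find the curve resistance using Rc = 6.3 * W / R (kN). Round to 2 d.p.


Rc = 6.3 * W / R
Rc = 6.3 * 122 / 2526
Rc = 768.6 / 2526
Rc = 0.30 kN

0.30


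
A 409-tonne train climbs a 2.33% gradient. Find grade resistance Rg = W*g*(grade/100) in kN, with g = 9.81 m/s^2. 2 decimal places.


Rg = W * 9.81 * grade / 100
Rg = 409 * 9.81 * 2.33 / 100
Rg = 4012.29 * 0.0233
Rg = 93.49 kN

93.49


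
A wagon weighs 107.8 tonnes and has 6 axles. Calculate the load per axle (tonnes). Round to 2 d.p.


Load per axle = total weight / number of axles
Load = 107.8 / 6
Load = 17.97 tonnes

17.97


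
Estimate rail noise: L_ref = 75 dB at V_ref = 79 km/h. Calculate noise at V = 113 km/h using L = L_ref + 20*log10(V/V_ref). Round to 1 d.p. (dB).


V/V_ref = 113 / 79 = 1.43038
log10(1.43038) = 0.155451
20 * 0.155451 = 3.109
L = 75 + 3.109 = 78.1 dB

78.1


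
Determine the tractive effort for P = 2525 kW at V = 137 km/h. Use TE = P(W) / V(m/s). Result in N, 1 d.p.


Convert: P = 2525 kW = 2525000 W
V = 137 / 3.6 = 38.0556 m/s
TE = 2525000 / 38.0556
TE = 66350.4 N

66350.4


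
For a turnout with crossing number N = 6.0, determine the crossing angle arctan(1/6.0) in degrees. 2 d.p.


1/N = 1/6.0 = 0.166667
angle = arctan(0.166667) = 0.165149 rad
angle = 0.165149 * 180/pi = 9.46 degrees

9.46


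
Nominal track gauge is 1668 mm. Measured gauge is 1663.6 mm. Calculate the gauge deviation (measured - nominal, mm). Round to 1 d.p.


Deviation = measured - nominal
Deviation = 1663.6 - 1668
Deviation = -4.4 mm

-4.4


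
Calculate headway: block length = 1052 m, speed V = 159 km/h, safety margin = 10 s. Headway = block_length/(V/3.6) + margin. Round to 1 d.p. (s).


V = 159 / 3.6 = 44.1667 m/s
Block traversal time = 1052 / 44.1667 = 23.8189 s
Headway = 23.8189 + 10
Headway = 33.8 s

33.8


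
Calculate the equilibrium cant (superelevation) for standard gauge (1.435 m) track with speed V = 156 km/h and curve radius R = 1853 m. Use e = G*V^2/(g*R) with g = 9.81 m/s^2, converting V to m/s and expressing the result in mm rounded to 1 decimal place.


Convert speed: V = 156 / 3.6 = 43.3333 m/s
Apply formula: e = 1.435 * 43.3333^2 / (9.81 * 1853)
e = 1.435 * 1877.7778 / 18177.93
e = 0.148235 m = 148.2 mm

148.2


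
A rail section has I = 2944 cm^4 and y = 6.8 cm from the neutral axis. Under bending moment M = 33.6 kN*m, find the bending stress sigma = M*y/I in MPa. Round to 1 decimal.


Convert units:
M = 33.6 kN*m = 33600000 N*mm
y = 6.8 cm = 68 mm
I = 2944 cm^4 = 29440000 mm^4
sigma = 33600000 * 68 / 29440000
sigma = 77.6 MPa

77.6


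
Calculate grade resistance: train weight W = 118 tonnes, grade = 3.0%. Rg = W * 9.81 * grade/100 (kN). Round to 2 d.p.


Rg = W * 9.81 * grade / 100
Rg = 118 * 9.81 * 3.0 / 100
Rg = 1157.58 * 0.03
Rg = 34.73 kN

34.73


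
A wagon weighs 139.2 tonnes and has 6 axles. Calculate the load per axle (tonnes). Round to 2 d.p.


Load per axle = total weight / number of axles
Load = 139.2 / 6
Load = 23.20 tonnes

23.20


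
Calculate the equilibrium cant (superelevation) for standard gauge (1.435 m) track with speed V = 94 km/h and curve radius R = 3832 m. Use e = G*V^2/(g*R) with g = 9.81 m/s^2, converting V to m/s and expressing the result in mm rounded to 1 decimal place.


Convert speed: V = 94 / 3.6 = 26.1111 m/s
Apply formula: e = 1.435 * 26.1111^2 / (9.81 * 3832)
e = 1.435 * 681.7901 / 37591.92
e = 0.026026 m = 26.0 mm

26.0


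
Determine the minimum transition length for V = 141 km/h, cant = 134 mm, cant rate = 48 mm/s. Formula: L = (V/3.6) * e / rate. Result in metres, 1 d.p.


Convert speed: V = 141 / 3.6 = 39.1667 m/s
L = 39.1667 * 134 / 48
L = 5248.3333 / 48
L = 109.3 m

109.3


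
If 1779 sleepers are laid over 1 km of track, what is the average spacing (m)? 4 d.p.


Spacing = 1000 m / number of sleepers
Spacing = 1000 / 1779
Spacing = 0.5621 m

0.5621


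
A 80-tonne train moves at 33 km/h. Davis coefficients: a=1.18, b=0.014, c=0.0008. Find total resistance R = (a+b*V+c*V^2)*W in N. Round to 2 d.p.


b*V = 0.014 * 33 = 0.462
c*V^2 = 0.0008 * 1089 = 0.8712
R_per_t = 1.18 + 0.462 + 0.8712 = 2.5132 N/t
R_total = 2.5132 * 80 = 201.06 N

201.06


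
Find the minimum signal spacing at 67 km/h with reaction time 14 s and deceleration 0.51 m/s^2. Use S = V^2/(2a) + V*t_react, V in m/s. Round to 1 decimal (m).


V = 67 / 3.6 = 18.6111 m/s
Braking distance = 18.6111^2 / (2*0.51) = 339.5818 m
Sighting distance = 18.6111 * 14 = 260.5556 m
S = 339.5818 + 260.5556 = 600.1 m

600.1


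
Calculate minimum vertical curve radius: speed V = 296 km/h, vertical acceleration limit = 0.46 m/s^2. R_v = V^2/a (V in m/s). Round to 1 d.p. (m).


Convert speed: V = 296 / 3.6 = 82.2222 m/s
V^2 = 6760.4938 m^2/s^2
R_v = 6760.4938 / 0.46
R_v = 14696.7 m

14696.7


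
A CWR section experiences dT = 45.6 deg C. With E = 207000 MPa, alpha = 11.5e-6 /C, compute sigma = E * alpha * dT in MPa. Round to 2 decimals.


sigma = E * alpha * dT
sigma = 207000 * 11.5e-6 * 45.6
sigma = 2.3805 * 45.6
sigma = 108.55 MPa

108.55


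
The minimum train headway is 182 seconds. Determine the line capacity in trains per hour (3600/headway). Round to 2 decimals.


Capacity = 3600 / headway
Capacity = 3600 / 182
Capacity = 19.78 trains/hour

19.78


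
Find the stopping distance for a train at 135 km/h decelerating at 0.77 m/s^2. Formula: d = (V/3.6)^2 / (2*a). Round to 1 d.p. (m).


Convert speed: V = 135 / 3.6 = 37.5 m/s
V^2 = 1406.25
d = 1406.25 / (2 * 0.77)
d = 1406.25 / 1.54
d = 913.1 m

913.1


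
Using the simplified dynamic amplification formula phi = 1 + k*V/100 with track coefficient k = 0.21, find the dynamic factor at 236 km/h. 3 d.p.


phi = 1 + k * V / 100
phi = 1 + 0.21 * 236 / 100
phi = 1 + 0.4956
phi = 1.496

1.496


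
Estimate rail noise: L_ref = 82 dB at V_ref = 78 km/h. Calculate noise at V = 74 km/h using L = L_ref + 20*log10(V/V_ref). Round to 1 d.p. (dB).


V/V_ref = 74 / 78 = 0.948718
log10(0.948718) = -0.022863
20 * -0.022863 = -0.4573
L = 82 + -0.4573 = 81.5 dB

81.5


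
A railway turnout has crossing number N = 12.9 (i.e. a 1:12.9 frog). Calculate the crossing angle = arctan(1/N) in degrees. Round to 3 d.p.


1/N = 1/12.9 = 0.077519
angle = arctan(0.077519) = 0.077365 rad
angle = 0.077365 * 180/pi = 4.433 degrees

4.433


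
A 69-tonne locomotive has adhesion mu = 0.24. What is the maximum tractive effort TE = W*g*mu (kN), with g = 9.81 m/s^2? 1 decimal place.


TE_max = W * g * mu
TE_max = 69 * 9.81 * 0.24
TE_max = 676.89 * 0.24
TE_max = 162.5 kN

162.5


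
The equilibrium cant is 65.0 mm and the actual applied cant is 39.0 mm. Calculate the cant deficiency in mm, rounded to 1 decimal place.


Cant deficiency = equilibrium cant - actual cant
CD = 65.0 - 39.0
CD = 26.0 mm

26.0


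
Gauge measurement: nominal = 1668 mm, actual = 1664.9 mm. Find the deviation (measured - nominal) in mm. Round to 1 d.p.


Deviation = measured - nominal
Deviation = 1664.9 - 1668
Deviation = -3.1 mm

-3.1


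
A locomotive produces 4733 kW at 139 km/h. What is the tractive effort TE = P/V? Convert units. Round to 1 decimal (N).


Convert: P = 4733 kW = 4733000 W
V = 139 / 3.6 = 38.6111 m/s
TE = 4733000 / 38.6111
TE = 122581.3 N

122581.3


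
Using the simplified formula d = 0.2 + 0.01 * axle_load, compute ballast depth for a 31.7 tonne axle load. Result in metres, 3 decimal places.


d = 0.2 + 0.01 * 31.7
d = 0.2 + 0.317
d = 0.517 m

0.517


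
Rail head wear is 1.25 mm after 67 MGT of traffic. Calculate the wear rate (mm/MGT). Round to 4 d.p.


Wear rate = total wear / cumulative tonnage
Rate = 1.25 / 67
Rate = 0.0187 mm/MGT

0.0187


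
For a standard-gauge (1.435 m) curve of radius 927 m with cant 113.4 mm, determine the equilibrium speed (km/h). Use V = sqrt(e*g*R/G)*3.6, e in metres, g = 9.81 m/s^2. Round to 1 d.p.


Convert cant: e = 113.4 mm = 0.1134 m
V_ms = sqrt(0.1134 * 9.81 * 927 / 1.435)
V_ms = sqrt(718.637532) = 26.8074 m/s
V = 26.8074 * 3.6 = 96.5 km/h

96.5


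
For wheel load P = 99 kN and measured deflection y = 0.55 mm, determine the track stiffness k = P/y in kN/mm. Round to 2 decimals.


Track stiffness k = P / y
k = 99 / 0.55
k = 180.00 kN/mm

180.00


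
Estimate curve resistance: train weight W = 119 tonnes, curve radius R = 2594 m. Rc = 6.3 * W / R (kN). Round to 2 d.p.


Rc = 6.3 * W / R
Rc = 6.3 * 119 / 2594
Rc = 749.7 / 2594
Rc = 0.29 kN

0.29


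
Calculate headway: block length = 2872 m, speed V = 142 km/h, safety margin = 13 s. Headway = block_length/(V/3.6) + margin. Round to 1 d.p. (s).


V = 142 / 3.6 = 39.4444 m/s
Block traversal time = 2872 / 39.4444 = 72.8113 s
Headway = 72.8113 + 13
Headway = 85.8 s

85.8


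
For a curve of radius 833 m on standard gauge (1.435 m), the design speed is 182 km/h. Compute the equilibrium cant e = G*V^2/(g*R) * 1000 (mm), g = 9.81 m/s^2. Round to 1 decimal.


Convert speed: V = 182 / 3.6 = 50.5556 m/s
Apply formula: e = 1.435 * 50.5556^2 / (9.81 * 833)
e = 1.435 * 2555.8642 / 8171.73
e = 0.448824 m = 448.8 mm

448.8


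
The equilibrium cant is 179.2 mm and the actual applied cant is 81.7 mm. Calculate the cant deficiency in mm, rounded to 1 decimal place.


Cant deficiency = equilibrium cant - actual cant
CD = 179.2 - 81.7
CD = 97.5 mm

97.5


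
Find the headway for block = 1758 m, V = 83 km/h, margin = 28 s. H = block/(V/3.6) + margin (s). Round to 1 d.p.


V = 83 / 3.6 = 23.0556 m/s
Block traversal time = 1758 / 23.0556 = 76.2506 s
Headway = 76.2506 + 28
Headway = 104.3 s

104.3


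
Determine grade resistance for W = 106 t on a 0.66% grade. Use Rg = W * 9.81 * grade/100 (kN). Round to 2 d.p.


Rg = W * 9.81 * grade / 100
Rg = 106 * 9.81 * 0.66 / 100
Rg = 1039.86 * 0.0066
Rg = 6.86 kN

6.86


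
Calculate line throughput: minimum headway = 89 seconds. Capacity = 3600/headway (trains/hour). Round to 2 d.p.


Capacity = 3600 / headway
Capacity = 3600 / 89
Capacity = 40.45 trains/hour

40.45


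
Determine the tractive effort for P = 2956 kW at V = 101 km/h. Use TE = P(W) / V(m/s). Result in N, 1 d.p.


Convert: P = 2956 kW = 2956000 W
V = 101 / 3.6 = 28.0556 m/s
TE = 2956000 / 28.0556
TE = 105362.4 N

105362.4


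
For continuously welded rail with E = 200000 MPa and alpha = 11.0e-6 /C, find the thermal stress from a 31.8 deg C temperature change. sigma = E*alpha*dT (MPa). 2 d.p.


sigma = E * alpha * dT
sigma = 200000 * 11.0e-6 * 31.8
sigma = 2.2 * 31.8
sigma = 69.96 MPa

69.96


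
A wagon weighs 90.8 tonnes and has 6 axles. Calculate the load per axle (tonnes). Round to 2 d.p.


Load per axle = total weight / number of axles
Load = 90.8 / 6
Load = 15.13 tonnes

15.13


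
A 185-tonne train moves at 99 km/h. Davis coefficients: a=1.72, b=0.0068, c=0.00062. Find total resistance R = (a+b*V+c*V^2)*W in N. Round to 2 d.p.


b*V = 0.0068 * 99 = 0.6732
c*V^2 = 0.00062 * 9801 = 6.07662
R_per_t = 1.72 + 0.6732 + 6.07662 = 8.46982 N/t
R_total = 8.46982 * 185 = 1566.92 N

1566.92


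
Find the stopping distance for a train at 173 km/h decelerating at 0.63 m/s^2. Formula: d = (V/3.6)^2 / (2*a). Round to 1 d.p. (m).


Convert speed: V = 173 / 3.6 = 48.0556 m/s
V^2 = 2309.3364
d = 2309.3364 / (2 * 0.63)
d = 2309.3364 / 1.26
d = 1832.8 m

1832.8


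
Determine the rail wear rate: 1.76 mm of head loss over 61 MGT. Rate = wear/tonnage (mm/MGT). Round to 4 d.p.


Wear rate = total wear / cumulative tonnage
Rate = 1.76 / 61
Rate = 0.0289 mm/MGT

0.0289


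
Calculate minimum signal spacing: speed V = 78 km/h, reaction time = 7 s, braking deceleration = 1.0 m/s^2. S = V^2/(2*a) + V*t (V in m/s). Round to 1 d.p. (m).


V = 78 / 3.6 = 21.6667 m/s
Braking distance = 21.6667^2 / (2*1.0) = 234.7222 m
Sighting distance = 21.6667 * 7 = 151.6667 m
S = 234.7222 + 151.6667 = 386.4 m

386.4


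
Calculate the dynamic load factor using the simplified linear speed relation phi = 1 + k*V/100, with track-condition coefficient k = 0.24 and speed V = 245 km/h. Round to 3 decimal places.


phi = 1 + k * V / 100
phi = 1 + 0.24 * 245 / 100
phi = 1 + 0.588
phi = 1.588

1.588


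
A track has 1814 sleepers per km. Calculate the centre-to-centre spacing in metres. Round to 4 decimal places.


Spacing = 1000 m / number of sleepers
Spacing = 1000 / 1814
Spacing = 0.5513 m

0.5513


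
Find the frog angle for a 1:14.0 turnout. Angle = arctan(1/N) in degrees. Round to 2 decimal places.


1/N = 1/14.0 = 0.071429
angle = arctan(0.071429) = 0.071307 rad
angle = 0.071307 * 180/pi = 4.09 degrees

4.09


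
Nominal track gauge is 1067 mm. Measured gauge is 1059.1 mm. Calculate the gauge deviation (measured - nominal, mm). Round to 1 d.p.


Deviation = measured - nominal
Deviation = 1059.1 - 1067
Deviation = -7.9 mm

-7.9


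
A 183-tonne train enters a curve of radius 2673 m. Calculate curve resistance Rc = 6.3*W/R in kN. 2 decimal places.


Rc = 6.3 * W / R
Rc = 6.3 * 183 / 2673
Rc = 1152.9 / 2673
Rc = 0.43 kN

0.43


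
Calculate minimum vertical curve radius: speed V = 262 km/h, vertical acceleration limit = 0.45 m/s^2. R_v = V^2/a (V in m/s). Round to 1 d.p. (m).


Convert speed: V = 262 / 3.6 = 72.7778 m/s
V^2 = 5296.6049 m^2/s^2
R_v = 5296.6049 / 0.45
R_v = 11770.2 m

11770.2


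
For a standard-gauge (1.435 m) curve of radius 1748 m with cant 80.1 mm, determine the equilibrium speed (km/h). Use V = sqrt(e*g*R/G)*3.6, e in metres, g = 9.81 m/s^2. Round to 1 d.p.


Convert cant: e = 80.1 mm = 0.0801 m
V_ms = sqrt(0.0801 * 9.81 * 1748 / 1.435)
V_ms = sqrt(957.174347) = 30.9382 m/s
V = 30.9382 * 3.6 = 111.4 km/h

111.4


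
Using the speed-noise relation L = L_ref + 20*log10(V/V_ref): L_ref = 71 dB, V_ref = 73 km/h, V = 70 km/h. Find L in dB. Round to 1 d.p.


V/V_ref = 70 / 73 = 0.958904
log10(0.958904) = -0.018225
20 * -0.018225 = -0.3645
L = 71 + -0.3645 = 70.6 dB

70.6


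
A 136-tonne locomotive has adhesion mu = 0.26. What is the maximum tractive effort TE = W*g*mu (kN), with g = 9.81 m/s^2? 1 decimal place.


TE_max = W * g * mu
TE_max = 136 * 9.81 * 0.26
TE_max = 1334.16 * 0.26
TE_max = 346.9 kN

346.9


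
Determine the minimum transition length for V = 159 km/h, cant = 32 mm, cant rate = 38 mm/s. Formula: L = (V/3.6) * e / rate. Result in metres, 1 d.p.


Convert speed: V = 159 / 3.6 = 44.1667 m/s
L = 44.1667 * 32 / 38
L = 1413.3333 / 38
L = 37.2 m

37.2


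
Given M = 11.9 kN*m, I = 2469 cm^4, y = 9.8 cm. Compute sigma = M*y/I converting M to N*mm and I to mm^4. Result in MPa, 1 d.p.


Convert units:
M = 11.9 kN*m = 11900000 N*mm
y = 9.8 cm = 98 mm
I = 2469 cm^4 = 24690000 mm^4
sigma = 11900000 * 98 / 24690000
sigma = 47.2 MPa

47.2


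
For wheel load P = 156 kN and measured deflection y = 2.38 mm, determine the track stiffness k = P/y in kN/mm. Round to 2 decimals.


Track stiffness k = P / y
k = 156 / 2.38
k = 65.55 kN/mm

65.55


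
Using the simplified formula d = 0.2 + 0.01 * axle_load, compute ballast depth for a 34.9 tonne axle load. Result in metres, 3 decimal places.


d = 0.2 + 0.01 * 34.9
d = 0.2 + 0.349
d = 0.549 m

0.549


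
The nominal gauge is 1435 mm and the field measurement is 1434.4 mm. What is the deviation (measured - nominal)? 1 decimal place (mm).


Deviation = measured - nominal
Deviation = 1434.4 - 1435
Deviation = -0.6 mm

-0.6


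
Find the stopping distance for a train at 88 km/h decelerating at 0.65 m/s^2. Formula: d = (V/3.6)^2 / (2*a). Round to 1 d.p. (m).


Convert speed: V = 88 / 3.6 = 24.4444 m/s
V^2 = 597.5309
d = 597.5309 / (2 * 0.65)
d = 597.5309 / 1.3
d = 459.6 m

459.6


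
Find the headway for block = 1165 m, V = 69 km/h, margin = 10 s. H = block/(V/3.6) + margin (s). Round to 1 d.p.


V = 69 / 3.6 = 19.1667 m/s
Block traversal time = 1165 / 19.1667 = 60.7826 s
Headway = 60.7826 + 10
Headway = 70.8 s

70.8


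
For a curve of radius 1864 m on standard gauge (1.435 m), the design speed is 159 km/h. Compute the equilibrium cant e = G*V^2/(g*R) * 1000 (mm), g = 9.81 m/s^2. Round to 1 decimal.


Convert speed: V = 159 / 3.6 = 44.1667 m/s
Apply formula: e = 1.435 * 44.1667^2 / (9.81 * 1864)
e = 1.435 * 1950.6944 / 18285.84
e = 0.153083 m = 153.1 mm

153.1


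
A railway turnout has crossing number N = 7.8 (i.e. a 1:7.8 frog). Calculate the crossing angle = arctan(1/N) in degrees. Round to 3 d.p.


1/N = 1/7.8 = 0.128205
angle = arctan(0.128205) = 0.12751 rad
angle = 0.12751 * 180/pi = 7.306 degrees

7.306


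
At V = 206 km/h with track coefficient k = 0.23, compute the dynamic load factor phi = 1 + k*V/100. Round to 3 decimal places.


phi = 1 + k * V / 100
phi = 1 + 0.23 * 206 / 100
phi = 1 + 0.4738
phi = 1.474

1.474


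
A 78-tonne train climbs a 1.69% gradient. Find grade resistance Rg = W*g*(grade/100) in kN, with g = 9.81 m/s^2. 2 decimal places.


Rg = W * 9.81 * grade / 100
Rg = 78 * 9.81 * 1.69 / 100
Rg = 765.18 * 0.0169
Rg = 12.93 kN

12.93


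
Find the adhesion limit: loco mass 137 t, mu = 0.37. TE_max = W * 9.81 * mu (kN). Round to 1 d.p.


TE_max = W * g * mu
TE_max = 137 * 9.81 * 0.37
TE_max = 1343.97 * 0.37
TE_max = 497.3 kN

497.3


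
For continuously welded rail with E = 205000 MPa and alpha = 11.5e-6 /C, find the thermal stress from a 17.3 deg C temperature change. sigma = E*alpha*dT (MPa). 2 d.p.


sigma = E * alpha * dT
sigma = 205000 * 11.5e-6 * 17.3
sigma = 2.3575 * 17.3
sigma = 40.78 MPa

40.78


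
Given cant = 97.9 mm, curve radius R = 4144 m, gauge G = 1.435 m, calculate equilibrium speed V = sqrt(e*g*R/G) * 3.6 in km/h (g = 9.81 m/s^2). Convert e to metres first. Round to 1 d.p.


Convert cant: e = 97.9 mm = 0.0979 m
V_ms = sqrt(0.0979 * 9.81 * 4144 / 1.435)
V_ms = sqrt(2773.444917) = 52.6635 m/s
V = 52.6635 * 3.6 = 189.6 km/h

189.6


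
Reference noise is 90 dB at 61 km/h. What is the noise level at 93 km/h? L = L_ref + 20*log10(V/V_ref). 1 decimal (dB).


V/V_ref = 93 / 61 = 1.52459
log10(1.52459) = 0.183153
20 * 0.183153 = 3.6631
L = 90 + 3.6631 = 93.7 dB

93.7


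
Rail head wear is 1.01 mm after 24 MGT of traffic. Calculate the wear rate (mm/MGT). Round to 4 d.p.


Wear rate = total wear / cumulative tonnage
Rate = 1.01 / 24
Rate = 0.0421 mm/MGT

0.0421


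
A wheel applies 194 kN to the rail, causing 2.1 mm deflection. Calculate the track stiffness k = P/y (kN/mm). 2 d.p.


Track stiffness k = P / y
k = 194 / 2.1
k = 92.38 kN/mm

92.38


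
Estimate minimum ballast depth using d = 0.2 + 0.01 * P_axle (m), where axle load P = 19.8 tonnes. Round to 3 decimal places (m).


d = 0.2 + 0.01 * 19.8
d = 0.2 + 0.198
d = 0.398 m

0.398


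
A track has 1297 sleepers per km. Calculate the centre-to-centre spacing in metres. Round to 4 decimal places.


Spacing = 1000 m / number of sleepers
Spacing = 1000 / 1297
Spacing = 0.7710 m

0.7710


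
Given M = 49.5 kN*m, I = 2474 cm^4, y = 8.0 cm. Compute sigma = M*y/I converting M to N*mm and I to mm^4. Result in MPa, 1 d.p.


Convert units:
M = 49.5 kN*m = 49500000 N*mm
y = 8.0 cm = 80 mm
I = 2474 cm^4 = 24740000 mm^4
sigma = 49500000 * 80 / 24740000
sigma = 160.1 MPa

160.1


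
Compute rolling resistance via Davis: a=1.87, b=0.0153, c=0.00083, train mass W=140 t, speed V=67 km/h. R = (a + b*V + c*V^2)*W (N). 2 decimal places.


b*V = 0.0153 * 67 = 1.0251
c*V^2 = 0.00083 * 4489 = 3.72587
R_per_t = 1.87 + 1.0251 + 3.72587 = 6.62097 N/t
R_total = 6.62097 * 140 = 926.94 N

926.94


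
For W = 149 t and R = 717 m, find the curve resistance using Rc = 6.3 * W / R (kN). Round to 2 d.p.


Rc = 6.3 * W / R
Rc = 6.3 * 149 / 717
Rc = 938.7 / 717
Rc = 1.31 kN

1.31


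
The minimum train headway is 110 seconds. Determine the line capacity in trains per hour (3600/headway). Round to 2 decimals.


Capacity = 3600 / headway
Capacity = 3600 / 110
Capacity = 32.73 trains/hour

32.73


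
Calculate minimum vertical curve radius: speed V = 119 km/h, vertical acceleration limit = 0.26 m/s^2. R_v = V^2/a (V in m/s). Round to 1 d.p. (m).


Convert speed: V = 119 / 3.6 = 33.0556 m/s
V^2 = 1092.6698 m^2/s^2
R_v = 1092.6698 / 0.26
R_v = 4202.6 m

4202.6


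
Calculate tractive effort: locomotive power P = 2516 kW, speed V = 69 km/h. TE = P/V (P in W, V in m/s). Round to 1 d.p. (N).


Convert: P = 2516 kW = 2516000 W
V = 69 / 3.6 = 19.1667 m/s
TE = 2516000 / 19.1667
TE = 131269.6 N

131269.6


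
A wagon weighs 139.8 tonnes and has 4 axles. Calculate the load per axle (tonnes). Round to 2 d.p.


Load per axle = total weight / number of axles
Load = 139.8 / 4
Load = 34.95 tonnes

34.95


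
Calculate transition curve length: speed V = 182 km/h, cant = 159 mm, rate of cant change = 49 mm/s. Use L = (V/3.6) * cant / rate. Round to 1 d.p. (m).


Convert speed: V = 182 / 3.6 = 50.5556 m/s
L = 50.5556 * 159 / 49
L = 8038.3333 / 49
L = 164.0 m

164.0


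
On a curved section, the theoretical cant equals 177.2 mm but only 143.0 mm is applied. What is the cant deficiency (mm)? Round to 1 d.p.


Cant deficiency = equilibrium cant - actual cant
CD = 177.2 - 143.0
CD = 34.2 mm

34.2


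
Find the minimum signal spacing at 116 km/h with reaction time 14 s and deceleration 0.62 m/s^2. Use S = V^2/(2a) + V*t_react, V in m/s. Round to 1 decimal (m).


V = 116 / 3.6 = 32.2222 m/s
Braking distance = 32.2222^2 / (2*0.62) = 837.3158 m
Sighting distance = 32.2222 * 14 = 451.1111 m
S = 837.3158 + 451.1111 = 1288.4 m

1288.4


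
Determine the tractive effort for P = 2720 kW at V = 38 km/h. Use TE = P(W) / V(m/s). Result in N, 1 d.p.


Convert: P = 2720 kW = 2720000 W
V = 38 / 3.6 = 10.5556 m/s
TE = 2720000 / 10.5556
TE = 257684.2 N

257684.2


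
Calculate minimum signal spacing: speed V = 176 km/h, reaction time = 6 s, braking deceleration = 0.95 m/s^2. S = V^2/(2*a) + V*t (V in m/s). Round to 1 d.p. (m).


V = 176 / 3.6 = 48.8889 m/s
Braking distance = 48.8889^2 / (2*0.95) = 1257.9597 m
Sighting distance = 48.8889 * 6 = 293.3333 m
S = 1257.9597 + 293.3333 = 1551.3 m

1551.3


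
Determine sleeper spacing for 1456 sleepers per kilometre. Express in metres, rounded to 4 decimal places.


Spacing = 1000 m / number of sleepers
Spacing = 1000 / 1456
Spacing = 0.6868 m

0.6868


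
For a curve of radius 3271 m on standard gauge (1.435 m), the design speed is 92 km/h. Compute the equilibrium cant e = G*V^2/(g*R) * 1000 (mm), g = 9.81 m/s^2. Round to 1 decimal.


Convert speed: V = 92 / 3.6 = 25.5556 m/s
Apply formula: e = 1.435 * 25.5556^2 / (9.81 * 3271)
e = 1.435 * 653.0864 / 32088.51
e = 0.029206 m = 29.2 mm

29.2


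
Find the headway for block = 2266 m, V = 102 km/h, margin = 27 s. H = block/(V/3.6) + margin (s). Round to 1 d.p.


V = 102 / 3.6 = 28.3333 m/s
Block traversal time = 2266 / 28.3333 = 79.9765 s
Headway = 79.9765 + 27
Headway = 107.0 s

107.0


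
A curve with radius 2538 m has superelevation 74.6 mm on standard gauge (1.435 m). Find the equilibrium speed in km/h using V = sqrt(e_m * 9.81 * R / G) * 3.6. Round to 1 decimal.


Convert cant: e = 74.6 mm = 0.0746 m
V_ms = sqrt(0.0746 * 9.81 * 2538 / 1.435)
V_ms = sqrt(1294.337553) = 35.9769 m/s
V = 35.9769 * 3.6 = 129.5 km/h

129.5


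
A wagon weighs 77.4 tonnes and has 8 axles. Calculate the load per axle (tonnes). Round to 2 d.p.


Load per axle = total weight / number of axles
Load = 77.4 / 8
Load = 9.68 tonnes

9.68


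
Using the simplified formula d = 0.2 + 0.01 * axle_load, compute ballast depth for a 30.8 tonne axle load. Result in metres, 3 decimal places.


d = 0.2 + 0.01 * 30.8
d = 0.2 + 0.308
d = 0.508 m

0.508


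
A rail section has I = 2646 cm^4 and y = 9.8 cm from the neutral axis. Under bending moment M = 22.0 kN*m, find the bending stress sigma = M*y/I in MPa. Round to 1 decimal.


Convert units:
M = 22.0 kN*m = 22000000 N*mm
y = 9.8 cm = 98 mm
I = 2646 cm^4 = 26460000 mm^4
sigma = 22000000 * 98 / 26460000
sigma = 81.5 MPa

81.5


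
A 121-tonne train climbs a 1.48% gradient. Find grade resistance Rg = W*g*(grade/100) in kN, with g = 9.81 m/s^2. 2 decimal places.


Rg = W * 9.81 * grade / 100
Rg = 121 * 9.81 * 1.48 / 100
Rg = 1187.01 * 0.0148
Rg = 17.57 kN

17.57


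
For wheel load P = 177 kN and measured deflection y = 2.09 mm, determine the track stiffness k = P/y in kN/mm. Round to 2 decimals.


Track stiffness k = P / y
k = 177 / 2.09
k = 84.69 kN/mm

84.69


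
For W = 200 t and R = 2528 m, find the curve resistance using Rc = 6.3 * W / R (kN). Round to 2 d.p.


Rc = 6.3 * W / R
Rc = 6.3 * 200 / 2528
Rc = 1260.0 / 2528
Rc = 0.50 kN

0.50


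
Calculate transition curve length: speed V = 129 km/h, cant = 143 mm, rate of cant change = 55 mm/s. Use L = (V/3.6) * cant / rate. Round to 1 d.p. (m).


Convert speed: V = 129 / 3.6 = 35.8333 m/s
L = 35.8333 * 143 / 55
L = 5124.1667 / 55
L = 93.2 m

93.2


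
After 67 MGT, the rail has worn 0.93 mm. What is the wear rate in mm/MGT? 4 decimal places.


Wear rate = total wear / cumulative tonnage
Rate = 0.93 / 67
Rate = 0.0139 mm/MGT

0.0139


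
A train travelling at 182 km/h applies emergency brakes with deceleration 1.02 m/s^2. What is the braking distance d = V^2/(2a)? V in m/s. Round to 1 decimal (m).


Convert speed: V = 182 / 3.6 = 50.5556 m/s
V^2 = 2555.8642
d = 2555.8642 / (2 * 1.02)
d = 2555.8642 / 2.04
d = 1252.9 m

1252.9


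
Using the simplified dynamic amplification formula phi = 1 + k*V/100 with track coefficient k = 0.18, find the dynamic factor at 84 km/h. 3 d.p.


phi = 1 + k * V / 100
phi = 1 + 0.18 * 84 / 100
phi = 1 + 0.1512
phi = 1.151

1.151


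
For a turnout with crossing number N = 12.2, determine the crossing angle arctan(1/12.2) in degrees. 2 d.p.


1/N = 1/12.2 = 0.081967
angle = arctan(0.081967) = 0.081784 rad
angle = 0.081784 * 180/pi = 4.69 degrees

4.69


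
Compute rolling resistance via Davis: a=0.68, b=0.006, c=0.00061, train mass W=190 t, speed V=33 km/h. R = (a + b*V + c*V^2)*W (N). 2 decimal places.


b*V = 0.006 * 33 = 0.198
c*V^2 = 0.00061 * 1089 = 0.66429
R_per_t = 0.68 + 0.198 + 0.66429 = 1.54229 N/t
R_total = 1.54229 * 190 = 293.04 N

293.04


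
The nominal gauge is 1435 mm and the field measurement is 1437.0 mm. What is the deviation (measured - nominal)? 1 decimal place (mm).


Deviation = measured - nominal
Deviation = 1437.0 - 1435
Deviation = 2.0 mm

2.0


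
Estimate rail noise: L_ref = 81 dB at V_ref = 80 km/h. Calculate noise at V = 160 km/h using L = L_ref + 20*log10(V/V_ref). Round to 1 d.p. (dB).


V/V_ref = 160 / 80 = 2.0
log10(2.0) = 0.30103
20 * 0.30103 = 6.0206
L = 81 + 6.0206 = 87.0 dB

87.0


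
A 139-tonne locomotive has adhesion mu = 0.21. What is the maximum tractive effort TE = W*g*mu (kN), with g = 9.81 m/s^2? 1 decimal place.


TE_max = W * g * mu
TE_max = 139 * 9.81 * 0.21
TE_max = 1363.59 * 0.21
TE_max = 286.4 kN

286.4


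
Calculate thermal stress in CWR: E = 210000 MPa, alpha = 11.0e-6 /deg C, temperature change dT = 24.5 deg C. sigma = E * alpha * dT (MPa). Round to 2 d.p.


sigma = E * alpha * dT
sigma = 210000 * 11.0e-6 * 24.5
sigma = 2.31 * 24.5
sigma = 56.60 MPa

56.60


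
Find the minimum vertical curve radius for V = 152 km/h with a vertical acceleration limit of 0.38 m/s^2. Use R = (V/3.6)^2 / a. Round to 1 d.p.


Convert speed: V = 152 / 3.6 = 42.2222 m/s
V^2 = 1782.716 m^2/s^2
R_v = 1782.716 / 0.38
R_v = 4691.4 m

4691.4


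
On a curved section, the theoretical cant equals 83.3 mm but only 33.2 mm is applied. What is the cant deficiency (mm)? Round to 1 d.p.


Cant deficiency = equilibrium cant - actual cant
CD = 83.3 - 33.2
CD = 50.1 mm

50.1


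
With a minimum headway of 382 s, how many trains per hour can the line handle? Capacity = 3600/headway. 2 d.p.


Capacity = 3600 / headway
Capacity = 3600 / 382
Capacity = 9.42 trains/hour

9.42


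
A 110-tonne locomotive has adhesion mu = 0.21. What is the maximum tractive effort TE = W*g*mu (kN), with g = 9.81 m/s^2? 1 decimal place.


TE_max = W * g * mu
TE_max = 110 * 9.81 * 0.21
TE_max = 1079.1 * 0.21
TE_max = 226.6 kN

226.6


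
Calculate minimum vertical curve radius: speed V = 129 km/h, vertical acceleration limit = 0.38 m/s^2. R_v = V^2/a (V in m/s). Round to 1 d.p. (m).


Convert speed: V = 129 / 3.6 = 35.8333 m/s
V^2 = 1284.0278 m^2/s^2
R_v = 1284.0278 / 0.38
R_v = 3379.0 m

3379.0


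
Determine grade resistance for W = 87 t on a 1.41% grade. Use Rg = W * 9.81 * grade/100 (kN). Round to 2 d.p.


Rg = W * 9.81 * grade / 100
Rg = 87 * 9.81 * 1.41 / 100
Rg = 853.47 * 0.0141
Rg = 12.03 kN

12.03


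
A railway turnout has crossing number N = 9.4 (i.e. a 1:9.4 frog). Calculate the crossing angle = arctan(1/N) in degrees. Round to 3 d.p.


1/N = 1/9.4 = 0.106383
angle = arctan(0.106383) = 0.105984 rad
angle = 0.105984 * 180/pi = 6.072 degrees

6.072


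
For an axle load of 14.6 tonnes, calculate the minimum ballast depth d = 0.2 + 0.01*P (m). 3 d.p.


d = 0.2 + 0.01 * 14.6
d = 0.2 + 0.146
d = 0.346 m

0.346


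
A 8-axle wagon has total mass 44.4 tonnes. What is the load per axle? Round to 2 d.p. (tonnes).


Load per axle = total weight / number of axles
Load = 44.4 / 8
Load = 5.55 tonnes

5.55


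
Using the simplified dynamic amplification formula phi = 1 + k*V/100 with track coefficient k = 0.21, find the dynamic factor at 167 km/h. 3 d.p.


phi = 1 + k * V / 100
phi = 1 + 0.21 * 167 / 100
phi = 1 + 0.3507
phi = 1.351

1.351


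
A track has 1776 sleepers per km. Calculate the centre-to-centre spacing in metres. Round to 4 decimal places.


Spacing = 1000 m / number of sleepers
Spacing = 1000 / 1776
Spacing = 0.5631 m

0.5631


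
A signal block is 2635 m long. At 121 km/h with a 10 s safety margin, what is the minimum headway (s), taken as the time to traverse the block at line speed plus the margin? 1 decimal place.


V = 121 / 3.6 = 33.6111 m/s
Block traversal time = 2635 / 33.6111 = 78.3967 s
Headway = 78.3967 + 10
Headway = 88.4 s

88.4


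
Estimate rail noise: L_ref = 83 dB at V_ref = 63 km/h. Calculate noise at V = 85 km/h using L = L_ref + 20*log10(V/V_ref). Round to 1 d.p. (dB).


V/V_ref = 85 / 63 = 1.349206
log10(1.349206) = 0.130078
20 * 0.130078 = 2.6016
L = 83 + 2.6016 = 85.6 dB

85.6


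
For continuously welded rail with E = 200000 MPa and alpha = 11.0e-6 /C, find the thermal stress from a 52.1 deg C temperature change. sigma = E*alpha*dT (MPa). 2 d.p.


sigma = E * alpha * dT
sigma = 200000 * 11.0e-6 * 52.1
sigma = 2.2 * 52.1
sigma = 114.62 MPa

114.62


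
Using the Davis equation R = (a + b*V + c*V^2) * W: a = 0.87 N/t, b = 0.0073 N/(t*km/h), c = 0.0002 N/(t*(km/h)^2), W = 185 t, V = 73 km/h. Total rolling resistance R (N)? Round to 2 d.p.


b*V = 0.0073 * 73 = 0.5329
c*V^2 = 0.0002 * 5329 = 1.0658
R_per_t = 0.87 + 0.5329 + 1.0658 = 2.4687 N/t
R_total = 2.4687 * 185 = 456.71 N

456.71


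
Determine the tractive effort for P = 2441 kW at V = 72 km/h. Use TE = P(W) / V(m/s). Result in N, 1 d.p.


Convert: P = 2441 kW = 2441000 W
V = 72 / 3.6 = 20.0 m/s
TE = 2441000 / 20.0
TE = 122050.0 N

122050.0


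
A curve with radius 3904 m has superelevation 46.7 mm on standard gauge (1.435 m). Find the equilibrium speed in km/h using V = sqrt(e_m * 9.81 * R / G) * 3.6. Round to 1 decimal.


Convert cant: e = 46.7 mm = 0.0467 m
V_ms = sqrt(0.0467 * 9.81 * 3904 / 1.435)
V_ms = sqrt(1246.360842) = 35.3038 m/s
V = 35.3038 * 3.6 = 127.1 km/h

127.1


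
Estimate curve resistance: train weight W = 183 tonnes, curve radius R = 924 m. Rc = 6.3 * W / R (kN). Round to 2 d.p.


Rc = 6.3 * W / R
Rc = 6.3 * 183 / 924
Rc = 1152.9 / 924
Rc = 1.25 kN

1.25


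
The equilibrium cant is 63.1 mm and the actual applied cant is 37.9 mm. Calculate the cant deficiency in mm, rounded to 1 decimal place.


Cant deficiency = equilibrium cant - actual cant
CD = 63.1 - 37.9
CD = 25.2 mm

25.2


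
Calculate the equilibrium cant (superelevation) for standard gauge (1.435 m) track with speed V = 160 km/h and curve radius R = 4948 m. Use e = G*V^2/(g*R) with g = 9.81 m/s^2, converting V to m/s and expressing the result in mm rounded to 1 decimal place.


Convert speed: V = 160 / 3.6 = 44.4444 m/s
Apply formula: e = 1.435 * 44.4444^2 / (9.81 * 4948)
e = 1.435 * 1975.3086 / 48539.88
e = 0.058397 m = 58.4 mm

58.4


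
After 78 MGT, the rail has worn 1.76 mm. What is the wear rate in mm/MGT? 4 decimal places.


Wear rate = total wear / cumulative tonnage
Rate = 1.76 / 78
Rate = 0.0226 mm/MGT

0.0226


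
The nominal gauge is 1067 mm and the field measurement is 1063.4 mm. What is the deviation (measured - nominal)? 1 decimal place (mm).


Deviation = measured - nominal
Deviation = 1063.4 - 1067
Deviation = -3.6 mm

-3.6


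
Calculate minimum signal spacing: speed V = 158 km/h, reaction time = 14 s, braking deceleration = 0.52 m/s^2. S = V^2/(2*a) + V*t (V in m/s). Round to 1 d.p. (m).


V = 158 / 3.6 = 43.8889 m/s
Braking distance = 43.8889^2 / (2*0.52) = 1852.1486 m
Sighting distance = 43.8889 * 14 = 614.4444 m
S = 1852.1486 + 614.4444 = 2466.6 m

2466.6


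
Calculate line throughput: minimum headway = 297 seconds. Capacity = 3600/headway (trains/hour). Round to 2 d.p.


Capacity = 3600 / headway
Capacity = 3600 / 297
Capacity = 12.12 trains/hour

12.12
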